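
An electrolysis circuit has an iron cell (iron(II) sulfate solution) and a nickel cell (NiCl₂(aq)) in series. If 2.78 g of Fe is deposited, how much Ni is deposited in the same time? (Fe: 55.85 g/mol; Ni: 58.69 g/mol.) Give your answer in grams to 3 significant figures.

n(Fe) = 2.78 / 55.85 = 0.04978 mol
Fe²⁺ + 2e⁻ → Fe, so n(e⁻) = 2 × 0.04978 = 0.09956 mol
In series, the same 0.09956 mol of electrons flows through the second cell.
Ni²⁺ + 2e⁻ → Ni, so n(Ni) = 0.09956 / 2 = 0.04978 mol
m(Ni) = 0.04978 × 58.69 = 2.92 g

2.92 g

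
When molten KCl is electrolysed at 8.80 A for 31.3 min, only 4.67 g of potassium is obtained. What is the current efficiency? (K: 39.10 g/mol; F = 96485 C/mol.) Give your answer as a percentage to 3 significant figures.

Q = 8.80 × 1878 = 16530 C
n(e⁻) = 16530 / 96485 = 0.1713 mol
K⁺ + e⁻ → K, so theoretical n(K) = 0.1713 mol → 6.698 g
Efficiency = 4.67 / 6.698 = 0.6972 = 69.7%

69.7%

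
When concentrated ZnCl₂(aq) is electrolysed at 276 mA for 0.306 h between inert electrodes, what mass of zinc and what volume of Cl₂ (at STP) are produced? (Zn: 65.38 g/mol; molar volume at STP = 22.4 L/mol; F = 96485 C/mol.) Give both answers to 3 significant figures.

Q = 0.276 × 1101.6 = 304.0 C; n(e⁻) = 304.0 / 96485 = 0.003151 mol
Cathode: Zn²⁺ + 2e⁻ → Zn → n(Zn) = 0.003151/2 = 0.001576 mol → 0.103 g
Anode: 2Cl⁻ → Cl₂ + 2e⁻ → n(Cl₂) = 0.003151/2 = 0.001576 mol → 0.0353 L

0.103 g Zn; 0.0353 L Cl₂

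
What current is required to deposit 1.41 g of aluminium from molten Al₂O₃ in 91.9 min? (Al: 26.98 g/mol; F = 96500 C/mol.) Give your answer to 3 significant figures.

n(Al) = 1.41 / 26.98 = 0.05226 mol
Al³⁺ + 3e⁻ → Al, so n(e⁻) = 3 × 0.05226 = 0.1568 mol
Q = 0.1568 × 96500 = 15130 C
I = Q / t = 15130 / 5514 s = 2.74 A

2.74 A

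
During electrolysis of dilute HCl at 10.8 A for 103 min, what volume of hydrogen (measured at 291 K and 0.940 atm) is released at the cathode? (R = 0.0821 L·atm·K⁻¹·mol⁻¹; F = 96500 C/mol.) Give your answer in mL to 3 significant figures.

8790 mL

Charge passed = 10.8 × 6180 = 66740 C
n(e⁻) = 66740 / 96500 = 0.6916 mol
2H⁺ + 2e⁻ → H₂, so n(H₂) = 0.6916 / 2 = 0.3458 mol
V = nRT/P = 0.3458 × 0.0821 × 291 / 0.940 = 8.789 L
= 8790 mL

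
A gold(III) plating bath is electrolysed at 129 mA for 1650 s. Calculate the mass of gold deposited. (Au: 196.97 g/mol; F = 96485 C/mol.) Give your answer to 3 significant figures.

0.145 g

Charge passed = 0.129 × 1650 = 212.9 C
n(e⁻) = Q/F = 212.9/96485 = 0.002207 mol
Au³⁺ + 3e⁻ → Au, so n(Au) = 0.002207 / 3 = 7.357×10^-4 mol
m = 7.357×10^-4 × 196.97 = 0.145 g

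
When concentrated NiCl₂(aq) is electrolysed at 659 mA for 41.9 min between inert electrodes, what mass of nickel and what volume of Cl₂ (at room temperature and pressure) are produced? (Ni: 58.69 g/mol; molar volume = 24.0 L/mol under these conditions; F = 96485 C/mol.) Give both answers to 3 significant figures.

0.504 g Ni; 0.206 L Cl₂

Q = 0.659 × 2514 = 1657 C; n(e⁻) = 1657 / 96485 = 0.01717 mol
Cathode: Ni²⁺ + 2e⁻ → Ni → n(Ni) = 0.01717/2 = 0.008585 mol → 0.504 g
Anode: 2Cl⁻ → Cl₂ + 2e⁻ → n(Cl₂) = 0.01717/2 = 0.008585 mol → 0.206 L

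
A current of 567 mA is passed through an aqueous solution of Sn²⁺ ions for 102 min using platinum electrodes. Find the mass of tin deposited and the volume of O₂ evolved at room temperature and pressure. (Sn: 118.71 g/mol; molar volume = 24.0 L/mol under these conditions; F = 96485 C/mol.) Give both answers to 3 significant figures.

2.13 g Sn; 0.216 L O₂

Q = 0.567 × 6120 = 3470 C; n(e⁻) = 3470 / 96485 = 0.03596 mol
Cathode: Sn²⁺ + 2e⁻ → Sn → n(Sn) = 0.03596/2 = 0.01798 mol → 2.13 g
Anode: 2H₂O → O₂ + 4H⁺ + 4e⁻ → n(O₂) = 0.03596/4 = 0.008990 mol → 0.216 L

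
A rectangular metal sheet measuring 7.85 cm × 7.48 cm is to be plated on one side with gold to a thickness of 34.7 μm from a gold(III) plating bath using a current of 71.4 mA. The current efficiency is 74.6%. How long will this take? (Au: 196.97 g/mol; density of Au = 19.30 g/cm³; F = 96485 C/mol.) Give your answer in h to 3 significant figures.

30.1 h

Plated area = 7.85 × 7.48 = 58.72 cm²
Volume = 58.72 × 34.7×10⁻⁴ cm = 0.2038 cm³
m(Au) = 0.2038 × 19.30 = 3.933 g
n(Au) = 3.933 / 196.97 = 0.01997 mol; n(e⁻) = 3 × 0.01997 = 0.05991 mol
Q = 0.05991 × 96485 / 0.746 = 7749 C
t = 7749 / 0.0714 = 1.085×10^5 s = 30.1 h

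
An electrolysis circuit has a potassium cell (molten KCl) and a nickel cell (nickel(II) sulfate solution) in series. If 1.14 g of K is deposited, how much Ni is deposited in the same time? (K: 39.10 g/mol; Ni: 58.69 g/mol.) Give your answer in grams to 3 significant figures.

n(K) = 1.14 / 39.10 = 0.02916 mol
K⁺ + e⁻ → K, so n(e⁻) = 0.02916 mol
In series, the same 0.02916 mol of electrons flows through the second cell.
Ni²⁺ + 2e⁻ → Ni, so n(Ni) = 0.02916 / 2 = 0.01458 mol
m(Ni) = 0.01458 × 58.69 = 0.856 g

0.856 g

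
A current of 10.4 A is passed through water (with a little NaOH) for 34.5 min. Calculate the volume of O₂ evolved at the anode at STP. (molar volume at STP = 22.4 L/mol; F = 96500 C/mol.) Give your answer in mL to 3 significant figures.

Charge passed = 10.4 × 2070 = 21530 C
n(e⁻) = 21530 / 96500 = 0.2231 mol
2H₂O → O₂ + 4H⁺ + 4e⁻, so n(O₂) = 0.2231 / 4 = 0.05578 mol
V = 0.05578 × 22.4 = 1.249 L
= 1250 mL

1250 mL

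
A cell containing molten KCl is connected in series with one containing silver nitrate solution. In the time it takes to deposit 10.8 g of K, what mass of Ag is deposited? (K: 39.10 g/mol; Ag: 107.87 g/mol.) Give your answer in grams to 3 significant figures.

n(K) = 10.8 / 39.10 = 0.2762 mol
K⁺ + e⁻ → K, so n(e⁻) = 0.2762 mol
In series, the same 0.2762 mol of electrons flows through the second cell.
Ag⁺ + e⁻ → Ag, so n(Ag) = 0.2762 mol
m(Ag) = 0.2762 × 107.87 = 29.8 g

29.8 g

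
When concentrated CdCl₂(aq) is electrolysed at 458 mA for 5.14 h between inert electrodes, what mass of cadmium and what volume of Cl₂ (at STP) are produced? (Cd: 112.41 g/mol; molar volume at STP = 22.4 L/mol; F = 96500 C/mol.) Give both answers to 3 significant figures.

Q = 0.458 × 18504 = 8475 C; n(e⁻) = 8475 / 96500 = 0.08782 mol
Cathode: Cd²⁺ + 2e⁻ → Cd → n(Cd) = 0.08782/2 = 0.04391 mol → 4.94 g
Anode: 2Cl⁻ → Cl₂ + 2e⁻ → n(Cl₂) = 0.08782/2 = 0.04391 mol → 0.984 L

4.94 g Cd; 0.984 L Cl₂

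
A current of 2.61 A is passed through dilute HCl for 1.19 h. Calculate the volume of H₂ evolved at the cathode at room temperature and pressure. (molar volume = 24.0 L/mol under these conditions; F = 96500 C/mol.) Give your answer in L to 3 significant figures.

Q = 2.61 A × 4284 s = 11180 C
Moles of electrons = 11180 / 96500 = 0.1159 mol
2H⁺ + 2e⁻ → H₂, so n(H₂) = 0.1159 / 2 = 0.05795 mol
V = 0.05795 × 24.0 = 1.391 L

1.39 L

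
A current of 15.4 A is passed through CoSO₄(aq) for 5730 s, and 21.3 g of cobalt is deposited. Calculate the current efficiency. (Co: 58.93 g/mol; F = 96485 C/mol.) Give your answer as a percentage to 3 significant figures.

Q = 15.4 × 5730 = 88240 C
n(e⁻) = 88240 / 96485 = 0.9145 mol
Co²⁺ + 2e⁻ → Co, so theoretical n(Co) = 0.4573 mol → 26.95 g
Efficiency = 21.3 / 26.95 = 0.7904 = 79.0%

79.0%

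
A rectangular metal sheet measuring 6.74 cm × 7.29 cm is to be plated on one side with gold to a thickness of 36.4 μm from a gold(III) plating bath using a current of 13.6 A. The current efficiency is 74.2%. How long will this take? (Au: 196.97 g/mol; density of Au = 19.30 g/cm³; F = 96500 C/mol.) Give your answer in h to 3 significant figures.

0.140 h

Plated area = 6.74 × 7.29 = 49.13 cm²
Volume = 49.13 × 36.4×10⁻⁴ cm = 0.1788 cm³
m(Au) = 0.1788 × 19.30 = 3.451 g
n(Au) = 3.451 / 196.97 = 0.01752 mol; n(e⁻) = 3 × 0.01752 = 0.05256 mol
Q = 0.05256 × 96500 / 0.742 = 6836 C
t = 6836 / 13.6 = 502.6 s = 0.140 h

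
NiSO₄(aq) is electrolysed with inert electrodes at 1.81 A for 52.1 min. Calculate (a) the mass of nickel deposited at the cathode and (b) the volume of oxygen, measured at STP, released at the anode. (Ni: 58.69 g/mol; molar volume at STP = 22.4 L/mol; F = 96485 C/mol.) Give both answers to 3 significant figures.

Q = 1.81 × 3126 = 5658 C; n(e⁻) = 5658 / 96485 = 0.05864 mol
Cathode: Ni²⁺ + 2e⁻ → Ni → n(Ni) = 0.05864/2 = 0.02932 mol → 1.72 g
Anode: 2H₂O → O₂ + 4H⁺ + 4e⁻ → n(O₂) = 0.05864/4 = 0.01466 mol → 0.328 L

1.72 g Ni; 0.328 L O₂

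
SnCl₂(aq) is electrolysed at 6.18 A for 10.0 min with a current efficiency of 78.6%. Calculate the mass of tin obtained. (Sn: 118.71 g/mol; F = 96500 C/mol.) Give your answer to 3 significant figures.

1.79 g

Q = 6.18 × 600 = 3708 C
n(e⁻) = 3708 / 96500 = 0.03842 mol
Sn²⁺ + 2e⁻ → Sn, so theoretical m(Sn) = 0.01921 × 118.71 = 2.280 g
Actual mass = 78.6% × 2.280 = 1.79 g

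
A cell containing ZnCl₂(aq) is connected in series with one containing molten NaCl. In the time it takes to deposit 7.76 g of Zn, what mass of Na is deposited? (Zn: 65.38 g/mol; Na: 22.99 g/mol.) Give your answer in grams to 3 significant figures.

n(Zn) = 7.76 / 65.38 = 0.1187 mol
Zn²⁺ + 2e⁻ → Zn, so n(e⁻) = 2 × 0.1187 = 0.2374 mol
Since the cells are in series, n(e⁻) in the Na cell is also 0.2374 mol.
Na⁺ + e⁻ → Na, so n(Na) = 0.2374 mol
m(Na) = 0.2374 × 22.99 = 5.46 g

5.46 g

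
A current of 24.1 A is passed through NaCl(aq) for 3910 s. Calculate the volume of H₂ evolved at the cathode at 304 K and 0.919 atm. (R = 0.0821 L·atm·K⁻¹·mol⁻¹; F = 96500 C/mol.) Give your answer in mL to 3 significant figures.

Charge passed = 24.1 × 3910 = 94230 C
n(e⁻) = Q/F = 94230/96500 = 0.9765 mol
2H⁺ + 2e⁻ → H₂, so n(H₂) = 0.9765 / 2 = 0.4883 mol
V = nRT/P = 0.4883 × 0.0821 × 304 / 0.919 = 13.26 L
= 13300 mL

13300 mL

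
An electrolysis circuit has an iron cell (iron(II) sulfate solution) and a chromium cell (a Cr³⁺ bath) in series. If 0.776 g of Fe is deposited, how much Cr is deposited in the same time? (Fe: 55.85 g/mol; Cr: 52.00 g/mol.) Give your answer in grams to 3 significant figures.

0.482 g

n(Fe) = 0.776 / 55.85 = 0.01389 mol
Fe²⁺ + 2e⁻ → Fe, so n(e⁻) = 2 × 0.01389 = 0.02778 mol
Same current for the same time ⇒ same n(e⁻) = 0.02778 mol in both cells.
Cr³⁺ + 3e⁻ → Cr, so n(Cr) = 0.02778 / 3 = 0.009260 mol
m(Cr) = 0.009260 × 52.00 = 0.482 g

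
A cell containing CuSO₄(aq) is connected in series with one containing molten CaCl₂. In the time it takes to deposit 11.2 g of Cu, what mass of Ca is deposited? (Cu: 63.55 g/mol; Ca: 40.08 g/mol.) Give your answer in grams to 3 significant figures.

n(Cu) = 11.2 / 63.55 = 0.1762 mol
Cu²⁺ + 2e⁻ → Cu, so n(e⁻) = 2 × 0.1762 = 0.3524 mol
The cells are in series, so the same charge (and hence the same n(e⁻) = 0.3524 mol) passes through both.
Ca²⁺ + 2e⁻ → Ca, so n(Ca) = 0.3524 / 2 = 0.1762 mol
m(Ca) = 0.1762 × 40.08 = 7.06 g

7.06 g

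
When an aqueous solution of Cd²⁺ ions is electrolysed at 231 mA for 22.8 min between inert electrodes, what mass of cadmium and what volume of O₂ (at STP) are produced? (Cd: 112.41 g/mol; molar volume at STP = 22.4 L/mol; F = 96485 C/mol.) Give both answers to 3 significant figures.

0.184 g Cd; 0.0183 L O₂

Q = 0.231 × 1368 = 316.0 C; n(e⁻) = 316.0 / 96485 = 0.003275 mol
Cathode: Cd²⁺ + 2e⁻ → Cd → n(Cd) = 0.003275/2 = 0.001638 mol → 0.184 g
Anode: 2H₂O → O₂ + 4H⁺ + 4e⁻ → n(O₂) = 0.003275/4 = 8.188×10^-4 mol → 0.0183 L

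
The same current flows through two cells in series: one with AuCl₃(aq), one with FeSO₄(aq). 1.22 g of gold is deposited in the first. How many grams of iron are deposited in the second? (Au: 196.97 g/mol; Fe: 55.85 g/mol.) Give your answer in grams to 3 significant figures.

0.519 g

n(Au) = 1.22 / 196.97 = 0.006194 mol
Au³⁺ + 3e⁻ → Au, so n(e⁻) = 3 × 0.006194 = 0.01858 mol
In series, the same 0.01858 mol of electrons flows through the second cell.
Fe²⁺ + 2e⁻ → Fe, so n(Fe) = 0.01858 / 2 = 0.009290 mol
m(Fe) = 0.009290 × 55.85 = 0.519 g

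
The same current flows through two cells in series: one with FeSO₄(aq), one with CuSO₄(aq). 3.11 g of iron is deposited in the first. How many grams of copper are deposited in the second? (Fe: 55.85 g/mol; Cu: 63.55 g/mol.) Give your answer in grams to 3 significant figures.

n(Fe) = 3.11 / 55.85 = 0.05568 mol
Fe²⁺ + 2e⁻ → Fe, so n(e⁻) = 2 × 0.05568 = 0.1114 mol
The cells are in series, so the same charge (and hence the same n(e⁻) = 0.1114 mol) passes through both.
Cu²⁺ + 2e⁻ → Cu, so n(Cu) = 0.1114 / 2 = 0.05570 mol
m(Cu) = 0.05570 × 63.55 = 3.54 g

3.54 g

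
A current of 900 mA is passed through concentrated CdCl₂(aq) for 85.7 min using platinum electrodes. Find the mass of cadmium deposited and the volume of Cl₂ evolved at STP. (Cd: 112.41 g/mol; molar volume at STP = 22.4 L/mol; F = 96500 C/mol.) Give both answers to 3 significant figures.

Q = 0.900 × 5142 = 4628 C; n(e⁻) = 4628 / 96500 = 0.04796 mol
Cathode: Cd²⁺ + 2e⁻ → Cd → n(Cd) = 0.04796/2 = 0.02398 mol → 2.70 g
Anode: 2Cl⁻ → Cl₂ + 2e⁻ → n(Cl₂) = 0.04796/2 = 0.02398 mol → 0.537 L

2.70 g Cd; 0.537 L Cl₂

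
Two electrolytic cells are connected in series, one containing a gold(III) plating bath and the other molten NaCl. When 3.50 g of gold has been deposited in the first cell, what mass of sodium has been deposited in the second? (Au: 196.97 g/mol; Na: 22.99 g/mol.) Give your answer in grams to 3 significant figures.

n(Au) = 3.50 / 196.97 = 0.01777 mol
Au³⁺ + 3e⁻ → Au, so n(e⁻) = 3 × 0.01777 = 0.05331 mol
Same current for the same time ⇒ same n(e⁻) = 0.05331 mol in both cells.
Na⁺ + e⁻ → Na, so n(Na) = 0.05331 mol
m(Na) = 0.05331 × 22.99 = 1.23 g

1.23 g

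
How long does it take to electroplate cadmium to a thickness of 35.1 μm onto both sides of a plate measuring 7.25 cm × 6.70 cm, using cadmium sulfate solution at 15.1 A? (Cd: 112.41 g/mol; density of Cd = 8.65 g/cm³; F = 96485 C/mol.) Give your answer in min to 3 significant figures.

5.59 min

Plated area = 2 × 7.25 × 6.70 = 97.15 cm²
Volume = 97.15 × 35.1×10⁻⁴ cm = 0.3410 cm³
m(Cd) = 0.3410 × 8.65 = 2.950 g
n(Cd) = 2.950 / 112.41 = 0.02624 mol; n(e⁻) = 2 × 0.02624 = 0.05248 mol
Q = 0.05248 × 96485 = 5064 C
t = 5064 / 15.1 = 335.4 s = 5.59 min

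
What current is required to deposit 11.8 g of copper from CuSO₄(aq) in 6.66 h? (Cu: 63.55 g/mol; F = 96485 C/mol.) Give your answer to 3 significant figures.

n(Cu) = 11.8 / 63.55 = 0.1857 mol
Cu²⁺ + 2e⁻ → Cu, so n(e⁻) = 2 × 0.1857 = 0.3714 mol
Q = 0.3714 × 96485 = 35830 C
I = Q / t = 35830 / 23976 s = 1.49 A

1.49 A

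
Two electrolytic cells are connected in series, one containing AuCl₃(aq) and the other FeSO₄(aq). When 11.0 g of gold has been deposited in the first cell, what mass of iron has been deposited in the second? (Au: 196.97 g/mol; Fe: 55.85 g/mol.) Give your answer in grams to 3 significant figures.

n(Au) = 11.0 / 196.97 = 0.05585 mol
Au³⁺ + 3e⁻ → Au, so n(e⁻) = 3 × 0.05585 = 0.1676 mol
Same current for the same time ⇒ same n(e⁻) = 0.1676 mol in both cells.
Fe²⁺ + 2e⁻ → Fe, so n(Fe) = 0.1676 / 2 = 0.08380 mol
m(Fe) = 0.08380 × 55.85 = 4.68 g

4.68 g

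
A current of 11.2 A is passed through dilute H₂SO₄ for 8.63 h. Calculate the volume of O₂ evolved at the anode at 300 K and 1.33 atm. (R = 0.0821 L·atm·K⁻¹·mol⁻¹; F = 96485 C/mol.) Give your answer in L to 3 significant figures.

16.7 L

Q = It = 11.2 × 31068 = 3.480×10^5 C
n(e⁻) = Q/F = 3.480×10^5/96485 = 3.607 mol
2H₂O → O₂ + 4H⁺ + 4e⁻, so n(O₂) = 3.607 / 4 = 0.9018 mol
V = nRT/P = 0.9018 × 0.0821 × 300 / 1.33 = 16.70 L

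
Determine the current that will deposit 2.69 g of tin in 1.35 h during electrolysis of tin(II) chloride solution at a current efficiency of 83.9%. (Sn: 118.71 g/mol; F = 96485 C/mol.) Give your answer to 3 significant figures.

n(Sn) = 2.69 / 118.71 = 0.02266 mol
Sn²⁺ + 2e⁻ → Sn, so n(e⁻) = 2 × 0.02266 = 0.04532 mol
Q = 0.04532 × 96485 / 0.839 = 5212 C
I = Q / t = 5212 / 4860 s = 1.07 A

1.07 A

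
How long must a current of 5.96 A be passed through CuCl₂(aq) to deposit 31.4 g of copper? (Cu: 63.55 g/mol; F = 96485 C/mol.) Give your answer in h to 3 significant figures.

4.44 h

n(Cu) = 31.4 / 63.55 = 0.4941 mol
Cu²⁺ + 2e⁻ → Cu, so n(e⁻) = 2 × 0.4941 = 0.9882 mol
Q = 0.9882 × 96485 = 95350 C
t = Q / I = 95350 / 5.96 = 16000 s = 4.44 h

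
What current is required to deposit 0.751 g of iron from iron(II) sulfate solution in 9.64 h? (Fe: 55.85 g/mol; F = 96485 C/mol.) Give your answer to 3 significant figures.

0.0748 A

n(Fe) = 0.751 / 55.85 = 0.01345 mol
Fe²⁺ + 2e⁻ → Fe, so n(e⁻) = 2 × 0.01345 = 0.02690 mol
Q = 0.02690 × 96485 = 2595 C
I = Q / t = 2595 / 34704 s = 0.0748 A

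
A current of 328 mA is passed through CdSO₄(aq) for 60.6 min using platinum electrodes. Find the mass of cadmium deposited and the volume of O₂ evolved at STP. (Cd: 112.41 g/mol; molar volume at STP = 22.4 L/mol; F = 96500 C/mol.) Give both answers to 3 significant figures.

Q = 0.328 × 3636 = 1193 C; n(e⁻) = 1193 / 96500 = 0.01236 mol
Cathode: Cd²⁺ + 2e⁻ → Cd → n(Cd) = 0.01236/2 = 0.006180 mol → 0.695 g
Anode: 2H₂O → O₂ + 4H⁺ + 4e⁻ → n(O₂) = 0.01236/4 = 0.003090 mol → 0.0692 L

0.695 g Cd; 0.0692 L O₂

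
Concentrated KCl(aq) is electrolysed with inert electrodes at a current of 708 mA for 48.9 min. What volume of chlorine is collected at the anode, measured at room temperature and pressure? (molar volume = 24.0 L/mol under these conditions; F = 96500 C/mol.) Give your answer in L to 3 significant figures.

Charge passed = 0.708 × 2934 = 2077 C
Moles of electrons = 2077 / 96500 = 0.02152 mol
2Cl⁻ → Cl₂ + 2e⁻, so n(Cl₂) = 0.02152 / 2 = 0.01076 mol
V = 0.01076 × 24.0 = 0.2582 L

0.258 L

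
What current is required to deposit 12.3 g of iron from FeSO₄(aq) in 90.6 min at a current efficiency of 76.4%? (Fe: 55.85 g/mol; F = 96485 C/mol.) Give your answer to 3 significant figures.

10.2 A

n(Fe) = 12.3 / 55.85 = 0.2202 mol
Fe²⁺ + 2e⁻ → Fe, so n(e⁻) = 2 × 0.2202 = 0.4404 mol
Q = 0.4404 × 96485 / 0.764 = 55620 C
I = Q / t = 55620 / 5436 s = 10.2 A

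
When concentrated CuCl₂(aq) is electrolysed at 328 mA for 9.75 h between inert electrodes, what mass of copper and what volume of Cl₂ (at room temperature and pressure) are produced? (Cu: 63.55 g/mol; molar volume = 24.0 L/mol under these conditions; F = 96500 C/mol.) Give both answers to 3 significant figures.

3.79 g Cu; 1.43 L Cl₂

Q = 0.328 × 35100 = 11510 C; n(e⁻) = 11510 / 96500 = 0.1193 mol
Cathode: Cu²⁺ + 2e⁻ → Cu → n(Cu) = 0.1193/2 = 0.05965 mol → 3.79 g
Anode: 2Cl⁻ → Cl₂ + 2e⁻ → n(Cl₂) = 0.1193/2 = 0.05965 mol → 1.43 L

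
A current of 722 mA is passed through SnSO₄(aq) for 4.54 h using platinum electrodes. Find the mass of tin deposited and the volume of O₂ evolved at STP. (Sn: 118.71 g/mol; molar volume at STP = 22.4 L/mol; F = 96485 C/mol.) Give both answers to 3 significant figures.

7.26 g Sn; 0.685 L O₂

Q = 0.722 × 16344 = 11800 C; n(e⁻) = 11800 / 96485 = 0.1223 mol
Cathode: Sn²⁺ + 2e⁻ → Sn → n(Sn) = 0.1223/2 = 0.06115 mol → 7.26 g
Anode: 2H₂O → O₂ + 4H⁺ + 4e⁻ → n(O₂) = 0.1223/4 = 0.03058 mol → 0.685 L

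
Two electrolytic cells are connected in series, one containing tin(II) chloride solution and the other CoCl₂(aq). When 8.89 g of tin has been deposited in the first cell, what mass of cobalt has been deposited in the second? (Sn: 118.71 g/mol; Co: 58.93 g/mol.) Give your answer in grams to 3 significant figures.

4.41 g

n(Sn) = 8.89 / 118.71 = 0.07489 mol
Sn²⁺ + 2e⁻ → Sn, so n(e⁻) = 2 × 0.07489 = 0.1498 mol
In series, the same 0.1498 mol of electrons flows through the second cell.
Co²⁺ + 2e⁻ → Co, so n(Co) = 0.1498 / 2 = 0.07490 mol
m(Co) = 0.07490 × 58.93 = 4.41 g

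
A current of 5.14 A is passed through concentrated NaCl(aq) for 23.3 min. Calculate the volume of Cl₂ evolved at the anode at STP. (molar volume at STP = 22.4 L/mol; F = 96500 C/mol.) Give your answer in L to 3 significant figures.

0.834 L

Charge passed = 5.14 × 1398 = 7186 C
n(e⁻) = 7186 / 96500 = 0.07447 mol
2Cl⁻ → Cl₂ + 2e⁻, so n(Cl₂) = 0.07447 / 2 = 0.03724 mol
V = 0.03724 × 22.4 = 0.8342 L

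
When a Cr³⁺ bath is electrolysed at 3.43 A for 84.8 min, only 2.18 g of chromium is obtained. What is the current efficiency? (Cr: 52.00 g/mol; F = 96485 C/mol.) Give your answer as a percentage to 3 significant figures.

Q = 3.43 × 5088 = 17450 C
n(e⁻) = 17450 / 96485 = 0.1809 mol
Cr³⁺ + 3e⁻ → Cr, so theoretical n(Cr) = 0.06030 mol → 3.136 g
Efficiency = 2.18 / 3.136 = 0.6952 = 69.5%

69.5%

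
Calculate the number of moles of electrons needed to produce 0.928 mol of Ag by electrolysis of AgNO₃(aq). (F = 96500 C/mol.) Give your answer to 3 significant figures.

0.928 mol

Ag⁺ + e⁻ → Ag, so n(e⁻) = 1 × 0.928 = 0.9280 mol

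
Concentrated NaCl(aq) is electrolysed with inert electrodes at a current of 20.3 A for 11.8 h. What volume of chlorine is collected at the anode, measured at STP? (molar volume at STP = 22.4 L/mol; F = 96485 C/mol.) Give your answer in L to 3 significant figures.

Q = It = 20.3 × 42480 = 8.623×10^5 C
Moles of electrons = 8.623×10^5 / 96485 = 8.937 mol
2Cl⁻ → Cl₂ + 2e⁻, so n(Cl₂) = 8.937 / 2 = 4.469 mol
V = 4.469 × 22.4 = 100.1 L

100 L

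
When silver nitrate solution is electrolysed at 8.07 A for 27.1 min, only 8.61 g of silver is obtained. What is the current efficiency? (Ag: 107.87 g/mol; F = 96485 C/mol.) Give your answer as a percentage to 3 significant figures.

58.7%

Q = 8.07 × 1626 = 13120 C
n(e⁻) = 13120 / 96485 = 0.1360 mol
Ag⁺ + e⁻ → Ag, so theoretical n(Ag) = 0.1360 mol → 14.67 g
Efficiency = 8.61 / 14.67 = 0.5869 = 58.7%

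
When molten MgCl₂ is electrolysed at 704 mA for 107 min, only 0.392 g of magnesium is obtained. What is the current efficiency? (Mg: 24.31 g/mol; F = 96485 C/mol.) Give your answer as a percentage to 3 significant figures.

Q = 0.704 × 6420 = 4520 C
n(e⁻) = 4520 / 96485 = 0.04685 mol
Mg²⁺ + 2e⁻ → Mg, so theoretical n(Mg) = 0.02343 mol → 0.5696 g
Efficiency = 0.392 / 0.5696 = 0.6882 = 68.8%

68.8%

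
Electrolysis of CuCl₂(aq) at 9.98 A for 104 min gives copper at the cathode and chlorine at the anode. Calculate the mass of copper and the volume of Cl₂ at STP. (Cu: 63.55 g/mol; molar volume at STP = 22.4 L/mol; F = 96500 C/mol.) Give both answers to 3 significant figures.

20.5 g Cu; 7.23 L Cl₂

Q = 9.98 × 6240 = 62280 C; n(e⁻) = 62280 / 96500 = 0.6454 mol
Cathode: Cu²⁺ + 2e⁻ → Cu → n(Cu) = 0.6454/2 = 0.3227 mol → 20.5 g
Anode: 2Cl⁻ → Cl₂ + 2e⁻ → n(Cl₂) = 0.6454/2 = 0.3227 mol → 7.23 L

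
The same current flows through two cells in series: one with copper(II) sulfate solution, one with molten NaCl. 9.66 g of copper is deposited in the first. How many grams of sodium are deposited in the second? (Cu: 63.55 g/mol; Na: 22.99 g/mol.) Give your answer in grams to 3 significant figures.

6.99 g

n(Cu) = 9.66 / 63.55 = 0.1520 mol
Cu²⁺ + 2e⁻ → Cu, so n(e⁻) = 2 × 0.1520 = 0.3040 mol
The cells are in series, so the same charge (and hence the same n(e⁻) = 0.3040 mol) passes through both.
Na⁺ + e⁻ → Na, so n(Na) = 0.3040 mol
m(Na) = 0.3040 × 22.99 = 6.99 g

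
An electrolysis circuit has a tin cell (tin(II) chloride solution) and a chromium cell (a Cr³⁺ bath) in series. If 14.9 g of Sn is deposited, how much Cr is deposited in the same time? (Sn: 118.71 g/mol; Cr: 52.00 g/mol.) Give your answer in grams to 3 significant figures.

4.35 g

n(Sn) = 14.9 / 118.71 = 0.1255 mol
Sn²⁺ + 2e⁻ → Sn, so n(e⁻) = 2 × 0.1255 = 0.2510 mol
Since the cells are in series, n(e⁻) in the Cr cell is also 0.2510 mol.
Cr³⁺ + 3e⁻ → Cr, so n(Cr) = 0.2510 / 3 = 0.08367 mol
m(Cr) = 0.08367 × 52.00 = 4.35 g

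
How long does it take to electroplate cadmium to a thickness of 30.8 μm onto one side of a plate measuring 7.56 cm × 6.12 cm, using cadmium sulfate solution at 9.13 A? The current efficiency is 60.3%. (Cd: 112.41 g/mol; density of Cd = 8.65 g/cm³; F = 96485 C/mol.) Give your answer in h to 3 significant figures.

0.107 h

Plated area = 7.56 × 6.12 = 46.27 cm²
Volume = 46.27 × 30.8×10⁻⁴ cm = 0.1425 cm³
m(Cd) = 0.1425 × 8.65 = 1.233 g
n(Cd) = 1.233 / 112.41 = 0.01097 mol; n(e⁻) = 2 × 0.01097 = 0.02194 mol
Q = 0.02194 × 96485 / 0.603 = 3511 C
t = 3511 / 9.13 = 384.6 s = 0.107 h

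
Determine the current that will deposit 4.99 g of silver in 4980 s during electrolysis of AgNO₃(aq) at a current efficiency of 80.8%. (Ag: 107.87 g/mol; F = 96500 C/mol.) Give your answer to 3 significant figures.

n(Ag) = 4.99 / 107.87 = 0.04626 mol
Ag⁺ + e⁻ → Ag, so n(e⁻) = 0.04626 mol
Q = 0.04626 × 96500 / 0.808 = 5525 C
I = Q / t = 5525 / 4980 s = 1.11 A

1.11 A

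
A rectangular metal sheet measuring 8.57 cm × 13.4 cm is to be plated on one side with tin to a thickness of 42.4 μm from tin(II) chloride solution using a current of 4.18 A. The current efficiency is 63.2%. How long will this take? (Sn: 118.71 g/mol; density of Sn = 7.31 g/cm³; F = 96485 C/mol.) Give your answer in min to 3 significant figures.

Plated area = 8.57 × 13.4 = 114.8 cm²
Volume = 114.8 × 42.4×10⁻⁴ cm = 0.4868 cm³
m(Sn) = 0.4868 × 7.31 = 3.559 g
n(Sn) = 3.559 / 118.71 = 0.02998 mol; n(e⁻) = 2 × 0.02998 = 0.05996 mol
Q = 0.05996 × 96485 / 0.632 = 9154 C
t = 9154 / 4.18 = 2190 s = 36.5 min

36.5 min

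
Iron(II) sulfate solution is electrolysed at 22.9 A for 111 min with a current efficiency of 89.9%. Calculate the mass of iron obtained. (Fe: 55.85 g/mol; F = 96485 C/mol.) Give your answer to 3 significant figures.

39.7 g

Q = 22.9 × 6660 = 1.525×10^5 C
n(e⁻) = 1.525×10^5 / 96485 = 1.581 mol
Fe²⁺ + 2e⁻ → Fe, so theoretical m(Fe) = 0.7905 × 55.85 = 44.15 g
Actual mass = 89.9% × 44.15 = 39.7 g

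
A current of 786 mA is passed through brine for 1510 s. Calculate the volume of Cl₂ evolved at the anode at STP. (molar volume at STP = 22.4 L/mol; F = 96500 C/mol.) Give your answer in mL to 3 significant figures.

Q = It = 0.786 × 1510 = 1187 C
n(e⁻) = 1187 / 96500 = 0.01230 mol
2Cl⁻ → Cl₂ + 2e⁻, so n(Cl₂) = 0.01230 / 2 = 0.006150 mol
V = 0.006150 × 22.4 = 0.1378 L
= 138 mL

138 mL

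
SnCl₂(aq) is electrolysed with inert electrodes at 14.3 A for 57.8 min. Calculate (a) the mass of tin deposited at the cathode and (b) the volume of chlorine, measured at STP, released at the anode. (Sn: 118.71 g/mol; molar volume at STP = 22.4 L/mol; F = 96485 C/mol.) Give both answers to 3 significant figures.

Q = 14.3 × 3468 = 49590 C; n(e⁻) = 49590 / 96485 = 0.5140 mol
Cathode: Sn²⁺ + 2e⁻ → Sn → n(Sn) = 0.5140/2 = 0.2570 mol → 30.5 g
Anode: 2Cl⁻ → Cl₂ + 2e⁻ → n(Cl₂) = 0.5140/2 = 0.2570 mol → 5.76 L

30.5 g Sn; 5.76 L Cl₂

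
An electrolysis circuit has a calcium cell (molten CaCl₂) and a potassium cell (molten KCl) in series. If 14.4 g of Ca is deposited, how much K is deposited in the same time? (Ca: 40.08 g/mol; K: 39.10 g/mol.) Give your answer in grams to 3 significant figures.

n(Ca) = 14.4 / 40.08 = 0.3593 mol
Ca²⁺ + 2e⁻ → Ca, so n(e⁻) = 2 × 0.3593 = 0.7186 mol
Since the cells are in series, n(e⁻) in the K cell is also 0.7186 mol.
K⁺ + e⁻ → K, so n(K) = 0.7186 mol
m(K) = 0.7186 × 39.10 = 28.1 g

28.1 g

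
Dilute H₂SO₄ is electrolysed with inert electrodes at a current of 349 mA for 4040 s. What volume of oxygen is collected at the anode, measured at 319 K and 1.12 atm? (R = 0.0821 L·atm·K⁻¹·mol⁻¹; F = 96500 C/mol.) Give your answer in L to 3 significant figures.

Charge passed = 0.349 × 4040 = 1410 C
n(e⁻) = Q/F = 1410/96500 = 0.01461 mol
2H₂O → O₂ + 4H⁺ + 4e⁻, so n(O₂) = 0.01461 / 4 = 0.003653 mol
V = nRT/P = 0.003653 × 0.0821 × 319 / 1.12 = 0.08542 L

0.0854 L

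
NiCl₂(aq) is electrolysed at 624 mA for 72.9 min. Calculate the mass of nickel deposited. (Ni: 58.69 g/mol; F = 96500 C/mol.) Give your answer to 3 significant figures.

0.830 g

Q = 0.624 A × 4374 s = 2729 C
n(e⁻) = Q/F = 2729/96500 = 0.02828 mol
Ni²⁺ + 2e⁻ → Ni, so n(Ni) = 0.02828 / 2 = 0.01414 mol
m = 0.01414 × 58.69 = 0.830 g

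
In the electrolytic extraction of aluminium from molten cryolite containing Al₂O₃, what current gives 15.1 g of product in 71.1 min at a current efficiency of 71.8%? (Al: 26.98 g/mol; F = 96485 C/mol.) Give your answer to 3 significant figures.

52.9 A

n(Al) = 15.1 / 26.98 = 0.5597 mol
Al³⁺ + 3e⁻ → Al, so n(e⁻) = 3 × 0.5597 = 1.679 mol
Q = 1.679 × 96485 / 0.718 = 2.256×10^5 C
I = Q / t = 2.256×10^5 / 4266 s = 52.9 A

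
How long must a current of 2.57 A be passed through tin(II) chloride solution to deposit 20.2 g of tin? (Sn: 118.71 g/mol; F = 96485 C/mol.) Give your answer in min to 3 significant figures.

213 min

n(Sn) = 20.2 / 118.71 = 0.1702 mol
Sn²⁺ + 2e⁻ → Sn, so n(e⁻) = 2 × 0.1702 = 0.3404 mol
Q = 0.3404 × 96485 = 32840 C
t = Q / I = 32840 / 2.57 = 12780 s = 213 min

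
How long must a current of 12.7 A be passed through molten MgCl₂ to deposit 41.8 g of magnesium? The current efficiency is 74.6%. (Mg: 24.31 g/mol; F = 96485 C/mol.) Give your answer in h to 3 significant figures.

9.73 h

n(Mg) = 41.8 / 24.31 = 1.719 mol
Mg²⁺ + 2e⁻ → Mg, so n(e⁻) = 2 × 1.719 = 3.438 mol
Q = 3.438 × 96485 / 0.746 = 4.447×10^5 C
t = Q / I = 4.447×10^5 / 12.7 = 35020 s = 9.73 h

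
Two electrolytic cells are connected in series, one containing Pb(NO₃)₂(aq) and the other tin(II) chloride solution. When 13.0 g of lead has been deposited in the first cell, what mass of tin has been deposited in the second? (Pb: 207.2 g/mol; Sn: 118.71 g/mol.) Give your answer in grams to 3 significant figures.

7.45 g

n(Pb) = 13.0 / 207.2 = 0.06274 mol
Pb²⁺ + 2e⁻ → Pb, so n(e⁻) = 2 × 0.06274 = 0.1255 mol
The cells are in series, so the same charge (and hence the same n(e⁻) = 0.1255 mol) passes through both.
Sn²⁺ + 2e⁻ → Sn, so n(Sn) = 0.1255 / 2 = 0.06275 mol
m(Sn) = 0.06275 × 118.71 = 7.45 g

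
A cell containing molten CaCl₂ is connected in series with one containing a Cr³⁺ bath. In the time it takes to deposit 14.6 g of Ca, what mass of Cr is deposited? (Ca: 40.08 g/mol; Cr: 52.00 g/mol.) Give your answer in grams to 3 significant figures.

12.6 g

n(Ca) = 14.6 / 40.08 = 0.3643 mol
Ca²⁺ + 2e⁻ → Ca, so n(e⁻) = 2 × 0.3643 = 0.7286 mol
The cells are in series, so the same charge (and hence the same n(e⁻) = 0.7286 mol) passes through both.
Cr³⁺ + 3e⁻ → Cr, so n(Cr) = 0.7286 / 3 = 0.2429 mol
m(Cr) = 0.2429 × 52.00 = 12.6 g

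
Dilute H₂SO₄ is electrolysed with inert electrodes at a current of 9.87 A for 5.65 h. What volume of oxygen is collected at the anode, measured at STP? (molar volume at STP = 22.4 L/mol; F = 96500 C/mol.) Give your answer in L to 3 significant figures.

11.7 L

Q = 9.87 A × 20340 s = 2.008×10^5 C
n(e⁻) = Q/F = 2.008×10^5/96500 = 2.081 mol
2H₂O → O₂ + 4H⁺ + 4e⁻, so n(O₂) = 2.081 / 4 = 0.5203 mol
V = 0.5203 × 22.4 = 11.65 L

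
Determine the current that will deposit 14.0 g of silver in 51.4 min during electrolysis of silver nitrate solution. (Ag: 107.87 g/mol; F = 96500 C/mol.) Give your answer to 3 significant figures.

4.06 A

n(Ag) = 14.0 / 107.87 = 0.1298 mol
Ag⁺ + e⁻ → Ag, so n(e⁻) = 0.1298 mol
Q = 0.1298 × 96500 = 12530 C
I = Q / t = 12530 / 3084 s = 4.06 A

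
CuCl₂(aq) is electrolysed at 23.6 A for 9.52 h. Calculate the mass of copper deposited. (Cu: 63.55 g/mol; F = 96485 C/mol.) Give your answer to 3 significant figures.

266 g

Q = 23.6 A × 34272 s = 8.088×10^5 C
Moles of electrons = 8.088×10^5 / 96485 = 8.383 mol
Cu²⁺ + 2e⁻ → Cu, so n(Cu) = 8.383 / 2 = 4.192 mol
m = 4.192 × 63.55 = 266 g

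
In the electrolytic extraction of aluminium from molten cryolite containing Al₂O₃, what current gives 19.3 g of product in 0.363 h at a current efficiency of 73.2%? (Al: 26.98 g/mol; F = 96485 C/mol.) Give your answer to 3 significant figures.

n(Al) = 19.3 / 26.98 = 0.7153 mol
Al³⁺ + 3e⁻ → Al, so n(e⁻) = 3 × 0.7153 = 2.146 mol
Q = 2.146 × 96485 / 0.732 = 2.829×10^5 C
I = Q / t = 2.829×10^5 / 1306.8 s = 216 A

216 A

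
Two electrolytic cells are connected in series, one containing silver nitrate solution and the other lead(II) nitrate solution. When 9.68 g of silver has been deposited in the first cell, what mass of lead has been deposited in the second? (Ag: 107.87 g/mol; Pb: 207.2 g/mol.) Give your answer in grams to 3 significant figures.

n(Ag) = 9.68 / 107.87 = 0.08974 mol
Ag⁺ + e⁻ → Ag, so n(e⁻) = 0.08974 mol
Same current for the same time ⇒ same n(e⁻) = 0.08974 mol in both cells.
Pb²⁺ + 2e⁻ → Pb, so n(Pb) = 0.08974 / 2 = 0.04487 mol
m(Pb) = 0.04487 × 207.2 = 9.30 g

9.30 g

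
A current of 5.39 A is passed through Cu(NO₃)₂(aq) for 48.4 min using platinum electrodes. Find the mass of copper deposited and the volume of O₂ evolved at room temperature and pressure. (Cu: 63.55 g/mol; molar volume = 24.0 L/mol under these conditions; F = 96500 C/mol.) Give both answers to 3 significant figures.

5.15 g Cu; 0.973 L O₂

Q = 5.39 × 2904 = 15650 C; n(e⁻) = 15650 / 96500 = 0.1622 mol
Cathode: Cu²⁺ + 2e⁻ → Cu → n(Cu) = 0.1622/2 = 0.08110 mol → 5.15 g
Anode: 2H₂O → O₂ + 4H⁺ + 4e⁻ → n(O₂) = 0.1622/4 = 0.04055 mol → 0.973 L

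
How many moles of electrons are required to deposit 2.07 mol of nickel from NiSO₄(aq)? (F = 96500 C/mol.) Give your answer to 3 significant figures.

4.14 mol

Ni²⁺ + 2e⁻ → Ni, so n(e⁻) = 2 × 2.07 = 4.140 mol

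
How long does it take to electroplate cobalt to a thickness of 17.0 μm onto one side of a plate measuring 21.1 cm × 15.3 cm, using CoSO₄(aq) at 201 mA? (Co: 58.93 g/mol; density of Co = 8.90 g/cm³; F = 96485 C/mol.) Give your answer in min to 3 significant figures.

Plated area = 21.1 × 15.3 = 322.8 cm²
Volume = 322.8 × 17.0×10⁻⁴ cm = 0.5488 cm³
m(Co) = 0.5488 × 8.90 = 4.884 g
n(Co) = 4.884 / 58.93 = 0.08288 mol; n(e⁻) = 2 × 0.08288 = 0.1658 mol
Q = 0.1658 × 96485 = 16000 C
t = 16000 / 0.201 = 79600 s = 1330 min

1330 min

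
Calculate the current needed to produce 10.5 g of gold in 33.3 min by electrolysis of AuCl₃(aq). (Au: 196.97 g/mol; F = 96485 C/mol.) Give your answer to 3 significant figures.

n(Au) = 10.5 / 196.97 = 0.05331 mol
Au³⁺ + 3e⁻ → Au, so n(e⁻) = 3 × 0.05331 = 0.1599 mol
Q = 0.1599 × 96485 = 15430 C
I = Q / t = 15430 / 1998 s = 7.72 A

7.72 A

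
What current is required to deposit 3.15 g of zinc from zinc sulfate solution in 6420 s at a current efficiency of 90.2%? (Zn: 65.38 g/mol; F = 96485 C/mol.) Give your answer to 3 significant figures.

n(Zn) = 3.15 / 65.38 = 0.04818 mol
Zn²⁺ + 2e⁻ → Zn, so n(e⁻) = 2 × 0.04818 = 0.09636 mol
Q = 0.09636 × 96485 / 0.902 = 10310 C
I = Q / t = 10310 / 6420 s = 1.61 A

1.61 A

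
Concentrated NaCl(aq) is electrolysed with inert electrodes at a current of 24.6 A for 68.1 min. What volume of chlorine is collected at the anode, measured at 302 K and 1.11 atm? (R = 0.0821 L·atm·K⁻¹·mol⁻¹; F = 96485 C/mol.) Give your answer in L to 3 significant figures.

Q = It = 24.6 × 4086 = 1.005×10^5 C
n(e⁻) = 1.005×10^5 / 96485 = 1.042 mol
2Cl⁻ → Cl₂ + 2e⁻, so n(Cl₂) = 1.042 / 2 = 0.5210 mol
V = nRT/P = 0.5210 × 0.0821 × 302 / 1.11 = 11.64 L

11.6 L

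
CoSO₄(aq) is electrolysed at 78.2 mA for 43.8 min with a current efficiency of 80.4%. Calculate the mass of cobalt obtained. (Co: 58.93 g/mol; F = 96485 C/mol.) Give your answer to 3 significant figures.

0.0505 g

Q = 0.0782 × 2628 = 205.5 C
n(e⁻) = 205.5 / 96485 = 0.002130 mol
Co²⁺ + 2e⁻ → Co, so theoretical m(Co) = 0.001065 × 58.93 = 0.06276 g
Actual mass = 80.4% × 0.06276 = 0.0505 g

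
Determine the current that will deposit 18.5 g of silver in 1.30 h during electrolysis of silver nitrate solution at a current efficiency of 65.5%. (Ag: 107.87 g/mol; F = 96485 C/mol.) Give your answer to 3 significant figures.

n(Ag) = 18.5 / 107.87 = 0.1715 mol
Ag⁺ + e⁻ → Ag, so n(e⁻) = 0.1715 mol
Q = 0.1715 × 96485 / 0.655 = 25260 C
I = Q / t = 25260 / 4680 s = 5.40 A

5.40 A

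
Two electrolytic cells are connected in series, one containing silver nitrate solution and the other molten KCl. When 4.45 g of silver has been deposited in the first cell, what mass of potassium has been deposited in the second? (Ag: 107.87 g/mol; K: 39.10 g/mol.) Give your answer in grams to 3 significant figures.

1.61 g

n(Ag) = 4.45 / 107.87 = 0.04125 mol
Ag⁺ + e⁻ → Ag, so n(e⁻) = 0.04125 mol
Since the cells are in series, n(e⁻) in the K cell is also 0.04125 mol.
K⁺ + e⁻ → K, so n(K) = 0.04125 mol
m(K) = 0.04125 × 39.10 = 1.61 g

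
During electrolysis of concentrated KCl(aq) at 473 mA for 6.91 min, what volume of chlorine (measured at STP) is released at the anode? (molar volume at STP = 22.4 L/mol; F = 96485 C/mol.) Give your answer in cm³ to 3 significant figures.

22.8 cm³

Charge passed = 0.473 × 414.6 = 196.1 C
Moles of electrons = 196.1 / 96485 = 0.002032 mol
2Cl⁻ → Cl₂ + 2e⁻, so n(Cl₂) = 0.002032 / 2 = 0.001016 mol
V = 0.001016 × 22.4 = 0.02276 L
= 22.8 cm³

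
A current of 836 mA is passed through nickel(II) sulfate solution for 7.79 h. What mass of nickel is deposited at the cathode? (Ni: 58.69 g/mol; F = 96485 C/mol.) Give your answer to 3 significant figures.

7.13 g

Charge passed = 0.836 × 28044 = 23440 C
n(e⁻) = 23440 / 96485 = 0.2429 mol
Ni²⁺ + 2e⁻ → Ni, so n(Ni) = 0.2429 / 2 = 0.1215 mol
m = 0.1215 × 58.69 = 7.13 g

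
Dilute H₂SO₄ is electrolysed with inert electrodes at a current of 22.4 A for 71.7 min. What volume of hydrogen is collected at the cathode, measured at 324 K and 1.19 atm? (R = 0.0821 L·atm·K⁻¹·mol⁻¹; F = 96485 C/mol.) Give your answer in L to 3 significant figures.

Charge passed = 22.4 × 4302 = 96360 C
Moles of electrons = 96360 / 96485 = 0.9987 mol
2H⁺ + 2e⁻ → H₂, so n(H₂) = 0.9987 / 2 = 0.4994 mol
V = nRT/P = 0.4994 × 0.0821 × 324 / 1.19 = 11.16 L

11.2 L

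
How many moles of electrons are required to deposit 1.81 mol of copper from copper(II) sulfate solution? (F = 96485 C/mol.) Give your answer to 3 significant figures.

3.62 mol

Cu²⁺ + 2e⁻ → Cu, so n(e⁻) = 2 × 1.81 = 3.620 mol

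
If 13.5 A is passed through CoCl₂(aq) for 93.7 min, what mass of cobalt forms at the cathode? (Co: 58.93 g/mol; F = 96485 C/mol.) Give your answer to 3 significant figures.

23.2 g

Q = It = 13.5 × 5622 = 75900 C
Moles of electrons = 75900 / 96485 = 0.7867 mol
Co²⁺ + 2e⁻ → Co, so n(Co) = 0.7867 / 2 = 0.3934 mol
m = 0.3934 × 58.93 = 23.2 g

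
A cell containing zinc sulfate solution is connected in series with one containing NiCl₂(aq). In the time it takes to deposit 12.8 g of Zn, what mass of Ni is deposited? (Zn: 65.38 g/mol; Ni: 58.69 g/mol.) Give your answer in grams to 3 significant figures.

11.5 g

n(Zn) = 12.8 / 65.38 = 0.1958 mol
Zn²⁺ + 2e⁻ → Zn, so n(e⁻) = 2 × 0.1958 = 0.3916 mol
The cells are in series, so the same charge (and hence the same n(e⁻) = 0.3916 mol) passes through both.
Ni²⁺ + 2e⁻ → Ni, so n(Ni) = 0.3916 / 2 = 0.1958 mol
m(Ni) = 0.1958 × 58.69 = 11.5 g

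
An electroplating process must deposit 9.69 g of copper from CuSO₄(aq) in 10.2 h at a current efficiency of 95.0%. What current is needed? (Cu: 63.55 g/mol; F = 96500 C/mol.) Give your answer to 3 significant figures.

0.844 A

n(Cu) = 9.69 / 63.55 = 0.1525 mol
Cu²⁺ + 2e⁻ → Cu, so n(e⁻) = 2 × 0.1525 = 0.3050 mol
Q = 0.3050 × 96500 / 0.950 = 30980 C
I = Q / t = 30980 / 36720 s = 0.844 A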